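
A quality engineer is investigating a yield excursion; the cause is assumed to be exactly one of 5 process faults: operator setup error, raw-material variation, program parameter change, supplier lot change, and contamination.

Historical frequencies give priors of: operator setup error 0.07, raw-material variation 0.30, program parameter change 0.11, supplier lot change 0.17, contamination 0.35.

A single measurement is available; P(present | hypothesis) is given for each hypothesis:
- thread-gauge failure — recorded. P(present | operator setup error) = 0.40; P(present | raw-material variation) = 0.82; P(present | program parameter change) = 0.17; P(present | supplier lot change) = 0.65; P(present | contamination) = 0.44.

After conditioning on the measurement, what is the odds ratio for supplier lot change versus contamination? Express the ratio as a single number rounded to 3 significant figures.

The normalizing constant cancels in an odds ratio, so compute prior × likelihood for the two hypotheses only:
  supplier lot change: 0.17 × 0.65 = 0.1105
  contamination: 0.35 × 0.44 = 0.154
Odds(supplier lot change : contamination) = 0.1105 / 0.154 ≈ 0.718.

0.718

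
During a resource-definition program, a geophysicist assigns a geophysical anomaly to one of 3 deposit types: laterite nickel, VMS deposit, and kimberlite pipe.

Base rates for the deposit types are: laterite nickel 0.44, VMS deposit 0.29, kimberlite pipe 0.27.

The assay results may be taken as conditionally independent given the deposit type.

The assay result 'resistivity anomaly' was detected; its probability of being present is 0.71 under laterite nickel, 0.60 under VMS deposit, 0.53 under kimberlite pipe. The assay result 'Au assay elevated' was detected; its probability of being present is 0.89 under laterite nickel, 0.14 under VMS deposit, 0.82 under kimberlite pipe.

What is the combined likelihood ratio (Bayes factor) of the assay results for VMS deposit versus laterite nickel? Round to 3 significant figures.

0.133

The Bayes factor is the ratio of the joint likelihoods of the assay result pattern under the two hypotheses.
  VMS deposit: 0.60 × 0.14 = 0.084
  laterite nickel: 0.71 × 0.89 = 0.6319
Bayes factor = 0.084 / 0.6319 ≈ 0.133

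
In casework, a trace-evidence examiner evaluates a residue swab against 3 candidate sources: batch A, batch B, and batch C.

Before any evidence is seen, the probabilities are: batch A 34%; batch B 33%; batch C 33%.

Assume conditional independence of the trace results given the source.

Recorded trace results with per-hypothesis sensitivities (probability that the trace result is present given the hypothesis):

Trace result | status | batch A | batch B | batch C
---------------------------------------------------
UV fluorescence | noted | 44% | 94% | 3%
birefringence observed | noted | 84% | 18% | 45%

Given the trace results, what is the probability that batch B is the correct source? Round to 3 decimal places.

Multiply each prior by the joint likelihood of the trace result pattern:
  batch A: 0.34 × 0.44 × 0.84 = 0.12566
  batch B: 0.33 × 0.94 × 0.18 = 0.055836
  batch C: 0.33 × 0.03 × 0.45 = 0.004455
Normalizing constant Z = 0.12566 + 0.055836 + 0.004455 = 0.18595.
P(batch B | evidence) = 0.055836 / 0.18595 ≈ 0.300.

0.300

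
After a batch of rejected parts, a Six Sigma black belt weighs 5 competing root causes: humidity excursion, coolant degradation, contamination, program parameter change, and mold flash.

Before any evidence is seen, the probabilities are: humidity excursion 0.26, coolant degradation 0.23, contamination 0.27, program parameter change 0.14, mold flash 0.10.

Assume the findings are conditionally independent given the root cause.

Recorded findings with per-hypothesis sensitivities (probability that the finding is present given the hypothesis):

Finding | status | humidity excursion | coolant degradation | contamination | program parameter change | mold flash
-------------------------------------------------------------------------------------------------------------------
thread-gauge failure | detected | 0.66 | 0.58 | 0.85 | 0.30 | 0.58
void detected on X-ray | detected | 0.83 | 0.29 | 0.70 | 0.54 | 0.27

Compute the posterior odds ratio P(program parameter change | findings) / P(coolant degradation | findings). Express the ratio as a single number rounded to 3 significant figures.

Unnormalized posterior weight (prior times the finding likelihoods) for each of the two hypotheses:
  program parameter change: 0.14 × 0.30 × 0.54 = 0.02268
  coolant degradation: 0.23 × 0.58 × 0.29 = 0.038686
Odds(program parameter change : coolant degradation) = 0.02268 / 0.038686 ≈ 0.586.

0.586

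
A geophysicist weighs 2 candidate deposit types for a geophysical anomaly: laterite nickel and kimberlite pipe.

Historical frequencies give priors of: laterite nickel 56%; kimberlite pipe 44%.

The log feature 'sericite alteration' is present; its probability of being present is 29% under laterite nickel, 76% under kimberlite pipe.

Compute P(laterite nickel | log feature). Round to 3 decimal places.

0.327

Multiply each prior by the likelihood of the log feature:
  laterite nickel: 0.56 × 0.29 = 0.1624
  kimberlite pipe: 0.44 × 0.76 = 0.3344
The unnormalized weights sum to 0.4968.
P(laterite nickel | evidence) = 0.1624 / 0.4968 ≈ 0.327.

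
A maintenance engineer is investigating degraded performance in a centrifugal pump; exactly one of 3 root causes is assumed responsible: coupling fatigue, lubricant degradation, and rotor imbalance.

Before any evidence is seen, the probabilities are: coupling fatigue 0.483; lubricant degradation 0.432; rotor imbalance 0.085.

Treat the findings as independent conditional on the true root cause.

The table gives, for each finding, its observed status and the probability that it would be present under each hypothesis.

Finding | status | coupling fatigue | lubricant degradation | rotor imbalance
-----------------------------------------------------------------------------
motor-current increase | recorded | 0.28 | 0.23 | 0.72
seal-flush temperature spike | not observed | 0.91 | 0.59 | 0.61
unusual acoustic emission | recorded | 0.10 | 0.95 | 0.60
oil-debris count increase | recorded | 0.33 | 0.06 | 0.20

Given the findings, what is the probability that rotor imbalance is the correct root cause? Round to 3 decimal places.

For each hypothesis, the unnormalized posterior weight is prior × product of the finding likelihoods (using 1 − P(present | H) for each absent finding):
  coupling fatigue: 0.483 × 0.28 × (1 − 0.91) × 0.10 × 0.33 = 0.00040166
  lubricant degradation: 0.432 × 0.23 × (1 − 0.59) × 0.95 × 0.06 = 0.002322
  rotor imbalance: 0.085 × 0.72 × (1 − 0.61) × 0.60 × 0.20 = 0.0028642
Marginal likelihood of the evidence = 0.0055879.
P(rotor imbalance | evidence) = 0.0028642 / 0.0055879 ≈ 0.513.

0.513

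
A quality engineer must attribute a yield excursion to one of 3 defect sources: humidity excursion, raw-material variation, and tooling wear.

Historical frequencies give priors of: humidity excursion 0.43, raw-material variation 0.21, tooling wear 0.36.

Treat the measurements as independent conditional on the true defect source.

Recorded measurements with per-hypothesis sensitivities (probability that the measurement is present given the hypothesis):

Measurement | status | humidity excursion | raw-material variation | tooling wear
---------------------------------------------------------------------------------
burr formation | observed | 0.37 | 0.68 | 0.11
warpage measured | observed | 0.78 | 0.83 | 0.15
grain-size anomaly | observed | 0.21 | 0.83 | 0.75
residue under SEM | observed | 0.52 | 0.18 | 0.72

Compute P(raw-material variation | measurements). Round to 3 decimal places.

Multiply each prior by the joint likelihood of the measurement pattern:
  humidity excursion: 0.43 × 0.37 × 0.78 × 0.21 × 0.52 = 0.013552
  raw-material variation: 0.21 × 0.68 × 0.83 × 0.83 × 0.18 = 0.017707
  tooling wear: 0.36 × 0.11 × 0.15 × 0.75 × 0.72 = 0.0032076
Marginal likelihood of the evidence = 0.034467.
P(raw-material variation | evidence) = 0.017707 / 0.034467 ≈ 0.514.

0.514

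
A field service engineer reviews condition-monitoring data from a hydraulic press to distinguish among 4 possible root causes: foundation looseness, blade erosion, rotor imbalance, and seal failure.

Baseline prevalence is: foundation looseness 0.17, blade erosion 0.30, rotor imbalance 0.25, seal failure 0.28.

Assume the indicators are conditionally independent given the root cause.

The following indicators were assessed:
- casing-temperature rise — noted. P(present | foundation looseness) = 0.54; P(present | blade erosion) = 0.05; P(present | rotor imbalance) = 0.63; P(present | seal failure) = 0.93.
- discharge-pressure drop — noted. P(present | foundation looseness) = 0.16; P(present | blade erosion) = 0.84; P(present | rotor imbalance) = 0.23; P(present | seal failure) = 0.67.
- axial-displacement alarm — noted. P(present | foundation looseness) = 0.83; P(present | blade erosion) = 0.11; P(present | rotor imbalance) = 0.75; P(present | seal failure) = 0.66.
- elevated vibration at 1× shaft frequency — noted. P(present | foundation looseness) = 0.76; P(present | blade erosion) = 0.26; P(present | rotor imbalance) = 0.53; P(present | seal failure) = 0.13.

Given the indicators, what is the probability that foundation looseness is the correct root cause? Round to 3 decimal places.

By Bayes' rule with conditional independence, the unnormalized weight for each hypothesis is prior × ∏ likelihoods:
  foundation looseness: 0.17 × 0.54 × 0.16 × 0.83 × 0.76 = 0.0092652
  blade erosion: 0.30 × 0.05 × 0.84 × 0.11 × 0.26 = 0.00036036
  rotor imbalance: 0.25 × 0.63 × 0.23 × 0.75 × 0.53 = 0.014399
  seal failure: 0.28 × 0.93 × 0.67 × 0.66 × 0.13 = 0.014969
Normalizing constant Z = 0.0092652 + 0.00036036 + 0.014399 + 0.014969 = 0.038994.
P(foundation looseness | evidence) = 0.0092652 / 0.038994 ≈ 0.238.

0.238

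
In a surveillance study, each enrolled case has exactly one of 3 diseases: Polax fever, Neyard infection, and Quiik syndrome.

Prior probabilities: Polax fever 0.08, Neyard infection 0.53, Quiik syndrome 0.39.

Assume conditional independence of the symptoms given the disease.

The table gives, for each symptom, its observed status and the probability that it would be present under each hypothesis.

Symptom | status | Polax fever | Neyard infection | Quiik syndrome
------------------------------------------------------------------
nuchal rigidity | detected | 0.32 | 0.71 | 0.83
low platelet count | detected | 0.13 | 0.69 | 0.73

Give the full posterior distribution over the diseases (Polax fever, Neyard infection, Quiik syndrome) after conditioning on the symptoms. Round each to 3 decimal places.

0.007, 0.520, 0.473

Multiply each prior by the joint likelihood of the symptom pattern:
  Polax fever: 0.08 × 0.32 × 0.13 = 0.003328
  Neyard infection: 0.53 × 0.71 × 0.69 = 0.25965
  Quiik syndrome: 0.39 × 0.83 × 0.73 = 0.2363
Marginal likelihood of the evidence = 0.49928.
P(Polax fever | evidence) = 0.003328 / 0.49928 ≈ 0.007
P(Neyard infection | evidence) = 0.25965 / 0.49928 ≈ 0.520
P(Quiik syndrome | evidence) = 0.2363 / 0.49928 ≈ 0.473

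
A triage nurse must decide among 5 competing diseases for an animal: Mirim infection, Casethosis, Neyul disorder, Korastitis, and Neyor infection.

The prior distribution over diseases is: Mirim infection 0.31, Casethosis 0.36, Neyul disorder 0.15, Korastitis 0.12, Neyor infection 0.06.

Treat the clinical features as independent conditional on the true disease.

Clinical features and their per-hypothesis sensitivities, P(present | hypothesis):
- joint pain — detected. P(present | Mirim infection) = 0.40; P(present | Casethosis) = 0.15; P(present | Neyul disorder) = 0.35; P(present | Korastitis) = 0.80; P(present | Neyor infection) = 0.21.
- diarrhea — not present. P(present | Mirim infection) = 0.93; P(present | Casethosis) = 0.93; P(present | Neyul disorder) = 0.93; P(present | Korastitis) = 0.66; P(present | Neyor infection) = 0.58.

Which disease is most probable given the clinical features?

By Bayes' rule with conditional independence, the unnormalized weight for each hypothesis is prior × ∏ likelihoods (using 1 − P(present | H) for each absent clinical feature):
  Mirim infection: 0.31 × 0.40 × (1 − 0.93) = 0.00868
  Casethosis: 0.36 × 0.15 × (1 − 0.93) = 0.00378
  Neyul disorder: 0.15 × 0.35 × (1 − 0.93) = 0.003675
  Korastitis: 0.12 × 0.80 × (1 − 0.66) = 0.03264
  Neyor infection: 0.06 × 0.21 × (1 − 0.58) = 0.005292
Normalizing constant Z = 0.00868 + 0.00378 + 0.003675 + 0.03264 + 0.005292 = 0.054067.
P(Mirim infection | evidence) ≈ 0.00868 / 0.054067 ≈ 0.161
P(Casethosis | evidence) ≈ 0.00378 / 0.054067 ≈ 0.070
P(Neyul disorder | evidence) ≈ 0.003675 / 0.054067 ≈ 0.068
P(Korastitis | evidence) ≈ 0.03264 / 0.054067 ≈ 0.604
P(Neyor infection | evidence) ≈ 0.005292 / 0.054067 ≈ 0.098
The largest is 0.604, so Korastitis is most probable.

Korastitis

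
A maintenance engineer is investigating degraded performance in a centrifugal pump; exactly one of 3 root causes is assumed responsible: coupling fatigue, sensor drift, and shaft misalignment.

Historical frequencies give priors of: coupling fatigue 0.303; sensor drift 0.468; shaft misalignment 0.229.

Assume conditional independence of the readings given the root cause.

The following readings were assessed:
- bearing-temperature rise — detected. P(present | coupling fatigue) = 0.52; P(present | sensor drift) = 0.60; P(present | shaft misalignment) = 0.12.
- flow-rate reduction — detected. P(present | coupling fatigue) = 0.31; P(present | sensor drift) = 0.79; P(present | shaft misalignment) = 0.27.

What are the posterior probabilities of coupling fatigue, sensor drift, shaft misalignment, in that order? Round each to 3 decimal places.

Multiply each prior by the joint likelihood of the reading pattern:
  coupling fatigue: 0.303 × 0.52 × 0.31 = 0.048844
  sensor drift: 0.468 × 0.60 × 0.79 = 0.22183
  shaft misalignment: 0.229 × 0.12 × 0.27 = 0.0074196
Normalizing constant Z = 0.048844 + 0.22183 + 0.0074196 = 0.2781.
P(coupling fatigue | evidence) = 0.048844 / 0.2781 ≈ 0.176
P(sensor drift | evidence) = 0.22183 / 0.2781 ≈ 0.798
P(shaft misalignment | evidence) = 0.0074196 / 0.2781 ≈ 0.027

0.176, 0.798, 0.027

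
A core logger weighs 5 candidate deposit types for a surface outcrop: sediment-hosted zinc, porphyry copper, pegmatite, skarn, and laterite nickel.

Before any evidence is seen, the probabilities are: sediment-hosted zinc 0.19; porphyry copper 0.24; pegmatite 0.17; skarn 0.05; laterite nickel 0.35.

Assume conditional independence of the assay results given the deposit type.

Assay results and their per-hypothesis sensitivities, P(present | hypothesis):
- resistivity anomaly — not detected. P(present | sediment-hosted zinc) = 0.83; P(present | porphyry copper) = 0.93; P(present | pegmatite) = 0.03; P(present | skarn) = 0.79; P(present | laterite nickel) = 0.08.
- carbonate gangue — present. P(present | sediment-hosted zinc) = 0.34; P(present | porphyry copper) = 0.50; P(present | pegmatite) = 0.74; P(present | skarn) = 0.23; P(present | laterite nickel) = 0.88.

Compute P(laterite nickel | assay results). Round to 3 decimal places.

Multiply each prior by the joint likelihood of the assay result pattern (using 1 − P(present | H) for each absent assay result):
  sediment-hosted zinc: 0.19 × (1 − 0.83) × 0.34 = 0.010982
  porphyry copper: 0.24 × (1 − 0.93) × 0.50 = 0.0084
  pegmatite: 0.17 × (1 − 0.03) × 0.74 = 0.12203
  skarn: 0.05 × (1 − 0.79) × 0.23 = 0.002415
  laterite nickel: 0.35 × (1 − 0.08) × 0.88 = 0.28336
The unnormalized weights sum to 0.42718.
P(laterite nickel | evidence) = 0.28336 / 0.42718 ≈ 0.663.

0.663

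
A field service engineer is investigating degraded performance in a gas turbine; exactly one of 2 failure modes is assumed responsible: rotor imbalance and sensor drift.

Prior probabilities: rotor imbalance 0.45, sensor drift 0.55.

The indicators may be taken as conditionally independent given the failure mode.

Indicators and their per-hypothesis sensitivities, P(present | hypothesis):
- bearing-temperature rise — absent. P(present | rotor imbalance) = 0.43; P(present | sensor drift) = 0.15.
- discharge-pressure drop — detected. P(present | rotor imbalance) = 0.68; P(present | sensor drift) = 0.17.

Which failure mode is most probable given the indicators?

Multiply each prior by the joint likelihood of the indicator pattern (using 1 − P(present | H) for each absent indicator):
  rotor imbalance: 0.45 × (1 − 0.43) × 0.68 = 0.17442
  sensor drift: 0.55 × (1 − 0.15) × 0.17 = 0.079475
Normalizing constant Z = 0.17442 + 0.079475 = 0.2539.
P(rotor imbalance | evidence) ≈ 0.17442 / 0.2539 ≈ 0.687
P(sensor drift | evidence) ≈ 0.079475 / 0.2539 ≈ 0.313
The largest is 0.687, so rotor imbalance is most probable.

rotor imbalance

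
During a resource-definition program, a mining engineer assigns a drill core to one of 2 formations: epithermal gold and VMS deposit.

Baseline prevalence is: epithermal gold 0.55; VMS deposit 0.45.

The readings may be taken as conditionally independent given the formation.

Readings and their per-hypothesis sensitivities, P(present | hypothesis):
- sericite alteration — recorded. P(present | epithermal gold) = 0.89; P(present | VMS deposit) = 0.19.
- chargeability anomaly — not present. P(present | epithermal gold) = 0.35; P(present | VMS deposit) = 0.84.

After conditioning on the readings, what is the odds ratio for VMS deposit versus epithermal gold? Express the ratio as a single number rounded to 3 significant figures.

The normalizing constant cancels in an odds ratio, so compute prior × likelihood for the two hypotheses only (using 1 − P(present | H) for each absent reading):
  VMS deposit: 0.45 × 0.19 × (1 − 0.84) = 0.01368
  epithermal gold: 0.55 × 0.89 × (1 − 0.35) = 0.31818
Odds(VMS deposit : epithermal gold) = 0.01368 / 0.31818 ≈ 0.0430.

0.0430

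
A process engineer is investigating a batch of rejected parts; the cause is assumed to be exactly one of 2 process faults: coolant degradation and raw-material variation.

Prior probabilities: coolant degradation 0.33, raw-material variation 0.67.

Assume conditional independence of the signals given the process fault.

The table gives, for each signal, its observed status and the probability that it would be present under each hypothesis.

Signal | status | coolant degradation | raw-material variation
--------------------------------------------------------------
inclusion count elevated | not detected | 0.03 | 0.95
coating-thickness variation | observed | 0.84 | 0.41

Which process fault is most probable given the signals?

coolant degradation

For each hypothesis, the unnormalized posterior weight is prior × product of the signal likelihoods (using 1 − P(present | H) for each absent signal):
  coolant degradation: 0.33 × (1 − 0.03) × 0.84 = 0.26888
  raw-material variation: 0.67 × (1 − 0.95) × 0.41 = 0.013735
Normalizing constant Z = 0.26888 + 0.013735 = 0.28262.
P(coolant degradation | evidence) ≈ 0.26888 / 0.28262 ≈ 0.951
P(raw-material variation | evidence) ≈ 0.013735 / 0.28262 ≈ 0.049
The largest is 0.951, so coolant degradation is most probable.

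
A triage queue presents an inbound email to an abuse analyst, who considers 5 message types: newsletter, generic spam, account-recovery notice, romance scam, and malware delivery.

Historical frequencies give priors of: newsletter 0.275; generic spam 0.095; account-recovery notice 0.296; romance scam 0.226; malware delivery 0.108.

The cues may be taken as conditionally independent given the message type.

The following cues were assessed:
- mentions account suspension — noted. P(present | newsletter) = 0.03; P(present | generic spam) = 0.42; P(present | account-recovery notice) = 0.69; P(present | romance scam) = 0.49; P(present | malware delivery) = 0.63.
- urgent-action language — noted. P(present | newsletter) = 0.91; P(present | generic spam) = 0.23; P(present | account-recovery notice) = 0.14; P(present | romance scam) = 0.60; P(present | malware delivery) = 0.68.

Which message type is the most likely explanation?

romance scam

By Bayes' rule with conditional independence, the unnormalized weight for each hypothesis is prior × ∏ likelihoods:
  newsletter: 0.275 × 0.03 × 0.91 = 0.0075075
  generic spam: 0.095 × 0.42 × 0.23 = 0.009177
  account-recovery notice: 0.296 × 0.69 × 0.14 = 0.028594
  romance scam: 0.226 × 0.49 × 0.60 = 0.066444
  malware delivery: 0.108 × 0.63 × 0.68 = 0.046267
Marginal likelihood of the evidence = 0.15799.
P(newsletter | evidence) ≈ 0.0075075 / 0.15799 ≈ 0.048
P(generic spam | evidence) ≈ 0.009177 / 0.15799 ≈ 0.058
P(account-recovery notice | evidence) ≈ 0.028594 / 0.15799 ≈ 0.181
P(romance scam | evidence) ≈ 0.066444 / 0.15799 ≈ 0.421
P(malware delivery | evidence) ≈ 0.046267 / 0.15799 ≈ 0.293
The largest is 0.421, so romance scam is most probable.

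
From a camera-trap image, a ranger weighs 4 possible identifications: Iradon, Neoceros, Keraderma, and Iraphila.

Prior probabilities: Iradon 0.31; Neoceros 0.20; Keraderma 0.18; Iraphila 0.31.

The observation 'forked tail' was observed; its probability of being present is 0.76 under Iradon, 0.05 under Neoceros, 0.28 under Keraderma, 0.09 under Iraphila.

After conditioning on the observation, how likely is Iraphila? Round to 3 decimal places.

Multiply each prior by the likelihood of the observation:
  Iradon: 0.31 × 0.76 = 0.2356
  Neoceros: 0.20 × 0.05 = 0.01
  Keraderma: 0.18 × 0.28 = 0.0504
  Iraphila: 0.31 × 0.09 = 0.0279
The unnormalized weights sum to 0.3239.
P(Iraphila | evidence) = 0.0279 / 0.3239 ≈ 0.086.

0.086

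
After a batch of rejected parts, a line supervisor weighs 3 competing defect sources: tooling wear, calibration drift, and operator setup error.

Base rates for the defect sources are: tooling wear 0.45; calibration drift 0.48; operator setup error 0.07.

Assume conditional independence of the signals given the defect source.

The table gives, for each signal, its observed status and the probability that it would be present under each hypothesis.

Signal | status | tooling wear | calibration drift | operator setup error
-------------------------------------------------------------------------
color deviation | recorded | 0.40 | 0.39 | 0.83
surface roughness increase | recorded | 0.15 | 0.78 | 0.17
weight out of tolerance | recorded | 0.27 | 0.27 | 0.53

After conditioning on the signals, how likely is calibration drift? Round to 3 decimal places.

0.759

By Bayes' rule with conditional independence, the unnormalized weight for each hypothesis is prior × ∏ likelihoods:
  tooling wear: 0.45 × 0.40 × 0.15 × 0.27 = 0.00729
  calibration drift: 0.48 × 0.39 × 0.78 × 0.27 = 0.039424
  operator setup error: 0.07 × 0.83 × 0.17 × 0.53 = 0.0052348
Normalizing constant Z = 0.00729 + 0.039424 + 0.0052348 = 0.051949.
P(calibration drift | evidence) = 0.039424 / 0.051949 ≈ 0.759.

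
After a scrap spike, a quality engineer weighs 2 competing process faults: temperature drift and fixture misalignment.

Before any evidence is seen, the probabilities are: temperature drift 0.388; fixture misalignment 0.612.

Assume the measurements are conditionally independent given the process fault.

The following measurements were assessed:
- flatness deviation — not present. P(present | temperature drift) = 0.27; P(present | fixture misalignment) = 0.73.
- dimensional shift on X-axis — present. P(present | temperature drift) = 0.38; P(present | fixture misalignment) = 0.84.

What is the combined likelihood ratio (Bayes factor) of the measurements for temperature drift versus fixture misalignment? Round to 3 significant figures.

Joint likelihood of the measurement pattern under each hypothesis (using 1 − P(present | H) for each absent measurement):
  temperature drift: (1 − 0.27) × 0.38 = 0.2774
  fixture misalignment: (1 − 0.73) × 0.84 = 0.2268
Bayes factor = 0.2774 / 0.2268 ≈ 1.22

1.22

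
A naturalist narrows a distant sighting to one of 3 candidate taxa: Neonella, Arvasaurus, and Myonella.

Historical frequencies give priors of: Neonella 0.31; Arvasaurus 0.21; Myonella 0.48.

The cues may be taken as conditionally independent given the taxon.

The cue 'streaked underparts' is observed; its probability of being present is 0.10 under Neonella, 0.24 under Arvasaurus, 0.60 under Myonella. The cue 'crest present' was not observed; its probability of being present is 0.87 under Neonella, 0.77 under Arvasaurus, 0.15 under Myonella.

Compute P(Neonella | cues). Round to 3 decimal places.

Multiply each prior by the joint likelihood of the cue pattern (using 1 − P(present | H) for each absent cue):
  Neonella: 0.31 × 0.10 × (1 − 0.87) = 0.00403
  Arvasaurus: 0.21 × 0.24 × (1 − 0.77) = 0.011592
  Myonella: 0.48 × 0.60 × (1 − 0.15) = 0.2448
Normalizing constant Z = 0.00403 + 0.011592 + 0.2448 = 0.26042.
P(Neonella | evidence) = 0.00403 / 0.26042 ≈ 0.015.

0.015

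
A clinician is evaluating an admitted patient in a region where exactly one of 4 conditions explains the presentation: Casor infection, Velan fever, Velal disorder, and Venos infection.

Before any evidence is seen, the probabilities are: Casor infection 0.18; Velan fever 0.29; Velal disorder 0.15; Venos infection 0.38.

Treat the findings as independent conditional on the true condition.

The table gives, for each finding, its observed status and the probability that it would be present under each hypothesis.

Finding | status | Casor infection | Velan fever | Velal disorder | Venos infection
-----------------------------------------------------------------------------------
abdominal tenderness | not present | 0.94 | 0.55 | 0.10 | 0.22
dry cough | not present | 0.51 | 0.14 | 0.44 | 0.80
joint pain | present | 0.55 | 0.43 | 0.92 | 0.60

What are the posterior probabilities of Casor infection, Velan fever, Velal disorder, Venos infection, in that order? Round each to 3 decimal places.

0.019, 0.309, 0.445, 0.228

For each hypothesis, the unnormalized posterior weight is prior × product of the finding likelihoods (using 1 − P(present | H) for each absent finding):
  Casor infection: 0.18 × (1 − 0.94) × (1 − 0.51) × 0.55 = 0.0029106
  Velan fever: 0.29 × (1 − 0.55) × (1 − 0.14) × 0.43 = 0.048259
  Velal disorder: 0.15 × (1 − 0.10) × (1 − 0.44) × 0.92 = 0.069552
  Venos infection: 0.38 × (1 − 0.22) × (1 − 0.80) × 0.60 = 0.035568
The unnormalized weights sum to 0.15629.
P(Casor infection | evidence) = 0.0029106 / 0.15629 ≈ 0.019
P(Velan fever | evidence) = 0.048259 / 0.15629 ≈ 0.309
P(Velal disorder | evidence) = 0.069552 / 0.15629 ≈ 0.445
P(Venos infection | evidence) = 0.035568 / 0.15629 ≈ 0.228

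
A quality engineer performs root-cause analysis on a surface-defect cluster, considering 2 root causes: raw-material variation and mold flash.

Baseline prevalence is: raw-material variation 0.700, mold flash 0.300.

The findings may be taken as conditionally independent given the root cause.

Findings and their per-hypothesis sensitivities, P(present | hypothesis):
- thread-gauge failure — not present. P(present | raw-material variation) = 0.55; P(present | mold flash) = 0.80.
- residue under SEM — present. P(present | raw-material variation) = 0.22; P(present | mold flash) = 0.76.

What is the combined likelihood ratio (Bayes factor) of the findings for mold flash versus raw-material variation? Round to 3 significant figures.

Joint likelihood of the evidence pattern under each hypothesis (using 1 − P(present | H) for each absent finding):
  mold flash: (1 − 0.80) × 0.76 = 0.152
  raw-material variation: (1 − 0.55) × 0.22 = 0.099
Bayes factor = 0.152 / 0.099 ≈ 1.54

1.54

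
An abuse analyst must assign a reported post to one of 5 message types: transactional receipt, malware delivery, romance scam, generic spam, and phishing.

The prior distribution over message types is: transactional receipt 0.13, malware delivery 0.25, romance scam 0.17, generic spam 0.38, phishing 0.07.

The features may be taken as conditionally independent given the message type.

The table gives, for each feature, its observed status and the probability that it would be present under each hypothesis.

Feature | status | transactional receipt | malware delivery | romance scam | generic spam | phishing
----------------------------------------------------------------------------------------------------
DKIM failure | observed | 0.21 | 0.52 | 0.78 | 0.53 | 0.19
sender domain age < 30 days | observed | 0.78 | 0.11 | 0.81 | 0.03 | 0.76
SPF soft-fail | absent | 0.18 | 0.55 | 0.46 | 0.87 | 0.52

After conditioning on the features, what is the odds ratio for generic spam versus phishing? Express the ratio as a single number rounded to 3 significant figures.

0.162

Posterior odds equal prior odds times the likelihood ratio; only the two competing hypotheses matter (using 1 − P(present | H) for each absent feature).
  generic spam: 0.38 × 0.53 × 0.03 × (1 − 0.87) = 0.00078546
  phishing: 0.07 × 0.19 × 0.76 × (1 − 0.52) = 0.0048518
Odds(generic spam : phishing) = 0.00078546 / 0.0048518 ≈ 0.162.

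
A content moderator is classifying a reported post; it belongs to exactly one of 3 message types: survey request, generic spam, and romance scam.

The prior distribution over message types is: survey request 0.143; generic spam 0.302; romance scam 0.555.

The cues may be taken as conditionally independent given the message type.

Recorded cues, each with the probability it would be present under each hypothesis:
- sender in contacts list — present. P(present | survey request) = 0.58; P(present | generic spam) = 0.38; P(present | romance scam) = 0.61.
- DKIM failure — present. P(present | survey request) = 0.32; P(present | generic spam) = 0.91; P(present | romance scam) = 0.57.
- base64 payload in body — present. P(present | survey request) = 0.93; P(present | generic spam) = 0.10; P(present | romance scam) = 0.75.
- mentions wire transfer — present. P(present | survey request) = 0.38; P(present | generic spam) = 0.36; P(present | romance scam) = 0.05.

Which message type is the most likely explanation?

Multiply each prior by the joint likelihood of the cue pattern:
  survey request: 0.143 × 0.58 × 0.32 × 0.93 × 0.38 = 0.0093795
  generic spam: 0.302 × 0.38 × 0.91 × 0.10 × 0.36 = 0.0037595
  romance scam: 0.555 × 0.61 × 0.57 × 0.75 × 0.05 = 0.0072365
The unnormalized weights sum to 0.020376.
P(survey request | evidence) ≈ 0.0093795 / 0.020376 ≈ 0.460
P(generic spam | evidence) ≈ 0.0037595 / 0.020376 ≈ 0.185
P(romance scam | evidence) ≈ 0.0072365 / 0.020376 ≈ 0.355
The largest is 0.460, so survey request is most probable.

survey request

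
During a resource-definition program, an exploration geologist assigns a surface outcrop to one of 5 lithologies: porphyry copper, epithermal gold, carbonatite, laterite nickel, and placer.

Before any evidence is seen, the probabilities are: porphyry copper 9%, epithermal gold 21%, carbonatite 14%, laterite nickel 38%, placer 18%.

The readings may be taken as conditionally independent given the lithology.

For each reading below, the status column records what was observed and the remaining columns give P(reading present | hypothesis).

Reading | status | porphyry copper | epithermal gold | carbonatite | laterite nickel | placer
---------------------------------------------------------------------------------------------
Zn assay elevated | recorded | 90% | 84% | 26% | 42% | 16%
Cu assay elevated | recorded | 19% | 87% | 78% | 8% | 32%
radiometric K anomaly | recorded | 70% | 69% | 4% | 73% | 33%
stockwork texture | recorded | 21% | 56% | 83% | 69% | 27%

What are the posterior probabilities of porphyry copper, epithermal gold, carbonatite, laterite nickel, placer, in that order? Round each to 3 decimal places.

0.032, 0.850, 0.014, 0.092, 0.012

For each hypothesis, the unnormalized posterior weight is prior × product of the reading likelihoods:
  porphyry copper: 0.09 × 0.90 × 0.19 × 0.70 × 0.21 = 0.0022623
  epithermal gold: 0.21 × 0.84 × 0.87 × 0.69 × 0.56 = 0.0593
  carbonatite: 0.14 × 0.26 × 0.78 × 0.04 × 0.83 = 0.00094261
  laterite nickel: 0.38 × 0.42 × 0.08 × 0.73 × 0.69 = 0.0064312
  placer: 0.18 × 0.16 × 0.32 × 0.33 × 0.27 = 0.00082115
Normalizing constant Z = 0.0022623 + 0.0593 + 0.00094261 + 0.0064312 + 0.00082115 = 0.069757.
P(porphyry copper | evidence) = 0.0022623 / 0.069757 ≈ 0.032
P(epithermal gold | evidence) = 0.0593 / 0.069757 ≈ 0.850
P(carbonatite | evidence) = 0.00094261 / 0.069757 ≈ 0.014
P(laterite nickel | evidence) = 0.0064312 / 0.069757 ≈ 0.092
P(placer | evidence) = 0.00082115 / 0.069757 ≈ 0.012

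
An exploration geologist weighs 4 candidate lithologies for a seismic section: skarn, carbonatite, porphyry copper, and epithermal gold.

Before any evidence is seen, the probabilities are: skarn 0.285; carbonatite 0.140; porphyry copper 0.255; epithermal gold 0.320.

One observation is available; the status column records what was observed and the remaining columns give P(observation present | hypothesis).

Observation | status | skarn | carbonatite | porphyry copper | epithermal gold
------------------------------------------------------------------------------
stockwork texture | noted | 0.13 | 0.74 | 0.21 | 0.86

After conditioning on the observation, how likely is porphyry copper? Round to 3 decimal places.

By Bayes' rule, the unnormalized weight for each hypothesis is prior × likelihood:
  skarn: 0.285 × 0.13 = 0.03705
  carbonatite: 0.140 × 0.74 = 0.1036
  porphyry copper: 0.255 × 0.21 = 0.05355
  epithermal gold: 0.320 × 0.86 = 0.2752
Normalizing constant Z = 0.03705 + 0.1036 + 0.05355 + 0.2752 = 0.4694.
P(porphyry copper | evidence) = 0.05355 / 0.4694 ≈ 0.114.

0.114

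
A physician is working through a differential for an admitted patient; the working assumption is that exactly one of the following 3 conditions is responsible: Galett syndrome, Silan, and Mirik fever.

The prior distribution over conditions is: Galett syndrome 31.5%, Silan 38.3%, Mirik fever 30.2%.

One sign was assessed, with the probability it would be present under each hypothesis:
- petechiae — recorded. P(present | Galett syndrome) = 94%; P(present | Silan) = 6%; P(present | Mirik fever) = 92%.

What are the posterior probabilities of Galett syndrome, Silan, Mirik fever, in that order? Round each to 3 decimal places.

0.496, 0.038, 0.465

By Bayes' rule, the unnormalized weight for each hypothesis is prior × likelihood:
  Galett syndrome: 0.315 × 0.94 = 0.2961
  Silan: 0.383 × 0.06 = 0.02298
  Mirik fever: 0.302 × 0.92 = 0.27784
Marginal likelihood of the evidence = 0.59692.
P(Galett syndrome | evidence) = 0.2961 / 0.59692 ≈ 0.496
P(Silan | evidence) = 0.02298 / 0.59692 ≈ 0.038
P(Mirik fever | evidence) = 0.27784 / 0.59692 ≈ 0.465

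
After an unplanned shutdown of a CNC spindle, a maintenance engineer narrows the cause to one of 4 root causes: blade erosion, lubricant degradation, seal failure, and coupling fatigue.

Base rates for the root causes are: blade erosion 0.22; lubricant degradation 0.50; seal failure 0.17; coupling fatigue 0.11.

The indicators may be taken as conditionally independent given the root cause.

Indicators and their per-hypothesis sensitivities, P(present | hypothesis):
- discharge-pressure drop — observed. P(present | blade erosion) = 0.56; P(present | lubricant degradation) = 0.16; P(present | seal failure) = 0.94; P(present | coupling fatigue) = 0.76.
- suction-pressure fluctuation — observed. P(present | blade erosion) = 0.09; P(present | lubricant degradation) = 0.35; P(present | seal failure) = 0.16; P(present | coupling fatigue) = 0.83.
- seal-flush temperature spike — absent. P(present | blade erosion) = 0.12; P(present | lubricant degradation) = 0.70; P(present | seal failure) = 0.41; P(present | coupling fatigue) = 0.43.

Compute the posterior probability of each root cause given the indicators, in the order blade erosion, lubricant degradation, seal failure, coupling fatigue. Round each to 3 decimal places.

For each hypothesis, the unnormalized posterior weight is prior × product of the indicator likelihoods (using 1 − P(present | H) for each absent indicator):
  blade erosion: 0.22 × 0.56 × 0.09 × (1 − 0.12) = 0.0097574
  lubricant degradation: 0.50 × 0.16 × 0.35 × (1 − 0.70) = 0.0084
  seal failure: 0.17 × 0.94 × 0.16 × (1 − 0.41) = 0.015085
  coupling fatigue: 0.11 × 0.76 × 0.83 × (1 − 0.43) = 0.039551
Normalizing constant Z = 0.0097574 + 0.0084 + 0.015085 + 0.039551 = 0.072794.
P(blade erosion | evidence) = 0.0097574 / 0.072794 ≈ 0.134
P(lubricant degradation | evidence) = 0.0084 / 0.072794 ≈ 0.115
P(seal failure | evidence) = 0.015085 / 0.072794 ≈ 0.207
P(coupling fatigue | evidence) = 0.039551 / 0.072794 ≈ 0.543

0.134, 0.115, 0.207, 0.543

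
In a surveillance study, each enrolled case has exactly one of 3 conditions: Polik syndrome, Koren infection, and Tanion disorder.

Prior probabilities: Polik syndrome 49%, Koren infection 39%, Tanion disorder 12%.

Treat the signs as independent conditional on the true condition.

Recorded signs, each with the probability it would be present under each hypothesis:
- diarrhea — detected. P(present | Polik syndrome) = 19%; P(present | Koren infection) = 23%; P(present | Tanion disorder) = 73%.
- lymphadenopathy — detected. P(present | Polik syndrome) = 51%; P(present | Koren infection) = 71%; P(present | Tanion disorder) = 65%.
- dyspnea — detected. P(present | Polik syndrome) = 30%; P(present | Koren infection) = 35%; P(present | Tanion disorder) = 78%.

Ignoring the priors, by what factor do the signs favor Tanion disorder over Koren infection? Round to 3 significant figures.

6.48

Joint likelihood of the sign pattern under each hypothesis:
  Tanion disorder: 0.73 × 0.65 × 0.78 = 0.37011
  Koren infection: 0.23 × 0.71 × 0.35 = 0.057155
Bayes factor = 0.37011 / 0.057155 ≈ 6.48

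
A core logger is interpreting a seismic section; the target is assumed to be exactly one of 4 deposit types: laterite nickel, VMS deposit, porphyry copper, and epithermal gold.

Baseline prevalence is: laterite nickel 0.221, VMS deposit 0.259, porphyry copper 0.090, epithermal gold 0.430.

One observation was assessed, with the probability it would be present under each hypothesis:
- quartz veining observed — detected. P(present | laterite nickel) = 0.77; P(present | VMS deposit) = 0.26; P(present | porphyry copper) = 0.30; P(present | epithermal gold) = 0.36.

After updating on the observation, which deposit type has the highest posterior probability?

By Bayes' rule, the unnormalized weight for each hypothesis is prior × likelihood:
  laterite nickel: 0.221 × 0.77 = 0.17017
  VMS deposit: 0.259 × 0.26 = 0.06734
  porphyry copper: 0.090 × 0.30 = 0.027
  epithermal gold: 0.430 × 0.36 = 0.1548
The unnormalized weights sum to 0.41931.
P(laterite nickel | evidence) ≈ 0.17017 / 0.41931 ≈ 0.406
P(VMS deposit | evidence) ≈ 0.06734 / 0.41931 ≈ 0.161
P(porphyry copper | evidence) ≈ 0.027 / 0.41931 ≈ 0.064
P(epithermal gold | evidence) ≈ 0.1548 / 0.41931 ≈ 0.369
The largest is 0.406, so laterite nickel is most probable.

laterite nickel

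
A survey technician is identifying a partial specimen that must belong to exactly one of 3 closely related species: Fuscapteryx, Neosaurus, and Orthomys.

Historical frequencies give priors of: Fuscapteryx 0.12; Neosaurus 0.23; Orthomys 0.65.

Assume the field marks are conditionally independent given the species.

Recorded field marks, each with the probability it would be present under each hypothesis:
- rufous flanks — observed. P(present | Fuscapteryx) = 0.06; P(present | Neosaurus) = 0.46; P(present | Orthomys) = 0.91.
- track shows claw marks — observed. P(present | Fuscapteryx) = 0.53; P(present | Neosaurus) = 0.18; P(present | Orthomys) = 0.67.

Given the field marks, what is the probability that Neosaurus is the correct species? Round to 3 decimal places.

Multiply each prior by the joint likelihood of the field mark pattern:
  Fuscapteryx: 0.12 × 0.06 × 0.53 = 0.003816
  Neosaurus: 0.23 × 0.46 × 0.18 = 0.019044
  Orthomys: 0.65 × 0.91 × 0.67 = 0.39631
Normalizing constant Z = 0.003816 + 0.019044 + 0.39631 = 0.41917.
P(Neosaurus | evidence) = 0.019044 / 0.41917 ≈ 0.045.

0.045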